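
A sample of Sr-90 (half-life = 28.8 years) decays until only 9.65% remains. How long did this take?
t = t½ × log₂(N₀/N) = 97.15 years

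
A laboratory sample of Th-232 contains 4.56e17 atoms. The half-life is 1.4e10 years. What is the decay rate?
A = λN = 2.258e7 decays/year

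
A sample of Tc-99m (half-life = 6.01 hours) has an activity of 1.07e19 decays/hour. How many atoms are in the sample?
N = A/λ = 9.278e19 atoms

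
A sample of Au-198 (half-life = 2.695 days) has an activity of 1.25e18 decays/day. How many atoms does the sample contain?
N = A/λ = 4.86e18 atoms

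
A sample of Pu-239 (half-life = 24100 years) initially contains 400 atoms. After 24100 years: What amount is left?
N = N₀(1/2)^(t/t½) = 200 atoms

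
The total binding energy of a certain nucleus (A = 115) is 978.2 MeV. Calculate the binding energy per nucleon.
B.E./A = 978.2/115 = 8.506 MeV/nucleon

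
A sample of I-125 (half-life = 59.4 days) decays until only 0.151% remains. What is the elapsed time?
t = t½ × log₂(N₀/N) = 556.7 days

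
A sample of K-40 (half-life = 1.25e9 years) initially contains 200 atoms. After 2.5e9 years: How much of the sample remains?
N = N₀(1/2)^(t/t½) = 50 atoms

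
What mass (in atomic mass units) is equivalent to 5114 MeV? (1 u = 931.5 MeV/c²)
m = E/c² = 5.49 u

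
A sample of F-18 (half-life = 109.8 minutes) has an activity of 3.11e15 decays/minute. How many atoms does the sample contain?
N = A/λ = 4.926e17 atoms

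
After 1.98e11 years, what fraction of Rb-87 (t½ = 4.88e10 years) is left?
N/N₀ = (1/2)^(t/t½) = 0.06006 = 6.01%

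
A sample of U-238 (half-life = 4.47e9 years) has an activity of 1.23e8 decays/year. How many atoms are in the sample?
N = A/λ = 7.932e17 atoms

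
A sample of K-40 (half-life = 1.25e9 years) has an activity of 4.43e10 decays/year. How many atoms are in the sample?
N = A/λ = 7.989e19 atoms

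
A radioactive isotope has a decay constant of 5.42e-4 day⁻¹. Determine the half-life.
t½ = ln(2)/λ = 1279 days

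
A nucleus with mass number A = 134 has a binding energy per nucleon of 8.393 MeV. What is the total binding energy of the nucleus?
B.E. = 8.393 × 134 = 1125 MeV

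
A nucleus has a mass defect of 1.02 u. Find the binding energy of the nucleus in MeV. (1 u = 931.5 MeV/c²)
B.E. = Δm × 931.5 = 950.1 MeV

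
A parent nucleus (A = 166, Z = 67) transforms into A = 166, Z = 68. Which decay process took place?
ΔA = 0, ΔZ = +1 ⇒ beta-minus decay (β⁻)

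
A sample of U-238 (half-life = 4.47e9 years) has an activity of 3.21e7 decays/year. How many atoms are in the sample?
N = A/λ = 2.07e17 atoms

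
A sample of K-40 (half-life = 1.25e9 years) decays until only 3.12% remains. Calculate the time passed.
t = t½ × log₂(N₀/N) = 6.253e9 years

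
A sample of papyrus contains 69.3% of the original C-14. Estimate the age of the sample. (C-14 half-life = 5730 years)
Age = t½ × log₂(1/ratio) = 3032 years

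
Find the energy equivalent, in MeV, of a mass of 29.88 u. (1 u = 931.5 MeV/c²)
E = mc² = 27830 MeV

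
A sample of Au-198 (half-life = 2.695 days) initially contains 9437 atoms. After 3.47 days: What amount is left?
N = N₀(1/2)^(t/t½) = 3866 atoms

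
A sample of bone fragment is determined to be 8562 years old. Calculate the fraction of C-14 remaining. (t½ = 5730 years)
N/N₀ = (1/2)^(t/t½) = 0.355 = 35.5%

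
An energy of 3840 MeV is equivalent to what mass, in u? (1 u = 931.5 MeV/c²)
m = E/c² = 4.122 u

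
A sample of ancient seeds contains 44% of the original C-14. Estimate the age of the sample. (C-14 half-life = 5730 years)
Age = t½ × log₂(1/ratio) = 6787 years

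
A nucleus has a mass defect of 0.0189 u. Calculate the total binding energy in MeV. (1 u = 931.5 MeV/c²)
B.E. = Δm × 931.5 = 17.61 MeV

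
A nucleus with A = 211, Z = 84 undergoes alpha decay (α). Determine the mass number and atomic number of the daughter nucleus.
Daughter: A = 207, Z = 82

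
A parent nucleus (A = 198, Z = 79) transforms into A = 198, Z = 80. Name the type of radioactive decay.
ΔA = 0, ΔZ = +1 ⇒ beta-minus decay (β⁻)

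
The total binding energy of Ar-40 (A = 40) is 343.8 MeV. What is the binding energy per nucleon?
B.E./A = 343.8/40 = 8.595 MeV/nucleon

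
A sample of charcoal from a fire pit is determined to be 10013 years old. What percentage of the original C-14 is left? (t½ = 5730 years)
N/N₀ = (1/2)^(t/t½) = 0.2978 = 29.8%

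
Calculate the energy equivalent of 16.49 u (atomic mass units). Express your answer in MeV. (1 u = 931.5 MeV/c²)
E = mc² = 15360 MeV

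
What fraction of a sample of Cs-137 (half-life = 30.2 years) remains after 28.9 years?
N/N₀ = (1/2)^(t/t½) = 0.5151 = 51.5%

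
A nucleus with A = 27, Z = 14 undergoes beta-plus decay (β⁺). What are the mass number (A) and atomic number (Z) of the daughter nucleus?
Daughter: A = 27, Z = 13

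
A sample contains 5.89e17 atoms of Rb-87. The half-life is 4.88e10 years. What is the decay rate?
A = λN = 8.366e6 decays/year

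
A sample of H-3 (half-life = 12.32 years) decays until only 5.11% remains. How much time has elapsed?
t = t½ × log₂(N₀/N) = 52.86 years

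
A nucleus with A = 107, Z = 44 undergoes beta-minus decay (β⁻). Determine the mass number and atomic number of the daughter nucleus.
Daughter: A = 107, Z = 45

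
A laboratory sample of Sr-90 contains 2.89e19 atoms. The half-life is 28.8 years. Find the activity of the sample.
A = λN = 6.956e17 decays/year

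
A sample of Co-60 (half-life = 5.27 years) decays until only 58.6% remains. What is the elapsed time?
t = t½ × log₂(N₀/N) = 4.063 years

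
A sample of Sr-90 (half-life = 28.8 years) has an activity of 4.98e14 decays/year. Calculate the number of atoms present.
N = A/λ = 2.069e16 atoms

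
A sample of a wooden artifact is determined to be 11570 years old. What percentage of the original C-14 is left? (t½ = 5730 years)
N/N₀ = (1/2)^(t/t½) = 0.2467 = 24.7%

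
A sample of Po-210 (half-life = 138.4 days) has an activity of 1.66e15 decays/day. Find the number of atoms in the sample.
N = A/λ = 3.315e17 atoms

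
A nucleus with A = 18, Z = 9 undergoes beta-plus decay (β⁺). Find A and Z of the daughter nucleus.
Daughter: A = 18, Z = 8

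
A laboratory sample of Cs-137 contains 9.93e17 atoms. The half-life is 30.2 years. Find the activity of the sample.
A = λN = 2.279e16 decays/year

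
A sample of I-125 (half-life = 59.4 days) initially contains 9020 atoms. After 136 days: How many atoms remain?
N = N₀(1/2)^(t/t½) = 1845 atoms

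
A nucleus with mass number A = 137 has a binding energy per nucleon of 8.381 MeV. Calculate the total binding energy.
B.E. = 8.381 × 137 = 1148 MeV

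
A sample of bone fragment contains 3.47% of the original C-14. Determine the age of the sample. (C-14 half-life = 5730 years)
Age = t½ × log₂(1/ratio) = 27780 years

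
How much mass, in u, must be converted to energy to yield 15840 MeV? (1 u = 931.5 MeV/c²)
m = E/c² = 17 u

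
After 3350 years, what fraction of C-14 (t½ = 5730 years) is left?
N/N₀ = (1/2)^(t/t½) = 0.6668 = 66.7%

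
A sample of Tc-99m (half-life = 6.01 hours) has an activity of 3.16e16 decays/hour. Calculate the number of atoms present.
N = A/λ = 2.74e17 atoms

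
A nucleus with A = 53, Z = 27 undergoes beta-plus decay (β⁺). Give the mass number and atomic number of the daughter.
Daughter: A = 53, Z = 26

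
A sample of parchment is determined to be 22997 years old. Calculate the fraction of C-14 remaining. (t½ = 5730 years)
N/N₀ = (1/2)^(t/t½) = 0.06192 = 6.19%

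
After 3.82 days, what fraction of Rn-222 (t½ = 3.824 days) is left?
N/N₀ = (1/2)^(t/t½) = 0.5004 = 50%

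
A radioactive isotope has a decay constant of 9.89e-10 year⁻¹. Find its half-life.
t½ = ln(2)/λ = 7.009e8 years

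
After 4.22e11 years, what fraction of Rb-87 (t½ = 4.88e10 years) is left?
N/N₀ = (1/2)^(t/t½) = 0.002494 = 0.249%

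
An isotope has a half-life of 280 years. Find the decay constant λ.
λ = ln(2)/t½ = 0.002476 year⁻¹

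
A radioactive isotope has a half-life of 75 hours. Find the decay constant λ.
λ = ln(2)/t½ = 0.009242 hour⁻¹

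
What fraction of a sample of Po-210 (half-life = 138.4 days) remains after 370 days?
N/N₀ = (1/2)^(t/t½) = 0.1568 = 15.7%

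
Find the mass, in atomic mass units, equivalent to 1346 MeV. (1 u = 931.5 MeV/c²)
m = E/c² = 1.445 u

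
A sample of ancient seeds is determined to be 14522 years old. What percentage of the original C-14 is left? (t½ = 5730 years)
N/N₀ = (1/2)^(t/t½) = 0.1726 = 17.3%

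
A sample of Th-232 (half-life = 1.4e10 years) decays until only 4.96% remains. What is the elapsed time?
t = t½ × log₂(N₀/N) = 6.067e10 years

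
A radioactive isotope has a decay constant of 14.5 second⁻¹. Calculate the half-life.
t½ = ln(2)/λ = 0.0478 seconds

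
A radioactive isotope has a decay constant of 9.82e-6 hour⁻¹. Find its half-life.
t½ = ln(2)/λ = 70590 hours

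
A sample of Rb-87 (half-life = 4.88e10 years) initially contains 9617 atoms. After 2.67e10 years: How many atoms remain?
N = N₀(1/2)^(t/t½) = 6582 atoms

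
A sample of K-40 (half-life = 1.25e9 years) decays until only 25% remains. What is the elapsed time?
t = t½ × log₂(N₀/N) = 2.5e9 years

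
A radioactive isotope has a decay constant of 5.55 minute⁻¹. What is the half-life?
t½ = ln(2)/λ = 0.1249 minutes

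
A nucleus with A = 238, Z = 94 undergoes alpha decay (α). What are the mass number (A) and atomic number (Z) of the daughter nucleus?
Daughter: A = 234, Z = 92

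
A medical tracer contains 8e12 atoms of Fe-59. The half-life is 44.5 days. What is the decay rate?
A = λN = 1.246e11 decays/day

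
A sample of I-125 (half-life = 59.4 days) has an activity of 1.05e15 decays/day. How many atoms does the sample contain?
N = A/λ = 8.998e16 atoms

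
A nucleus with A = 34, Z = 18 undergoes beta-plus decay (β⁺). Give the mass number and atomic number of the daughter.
Daughter: A = 34, Z = 17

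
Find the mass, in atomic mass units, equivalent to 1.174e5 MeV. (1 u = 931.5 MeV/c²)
m = E/c² = 126 u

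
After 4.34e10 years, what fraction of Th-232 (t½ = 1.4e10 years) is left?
N/N₀ = (1/2)^(t/t½) = 0.1166 = 11.7%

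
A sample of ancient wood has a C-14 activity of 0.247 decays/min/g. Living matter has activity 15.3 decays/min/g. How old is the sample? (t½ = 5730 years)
Age = t½ × log₂(A₀/A) = 34110 years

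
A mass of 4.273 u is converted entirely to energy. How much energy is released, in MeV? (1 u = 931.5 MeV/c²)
E = mc² = 3980 MeV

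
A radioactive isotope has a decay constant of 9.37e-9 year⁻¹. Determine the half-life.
t½ = ln(2)/λ = 7.398e7 years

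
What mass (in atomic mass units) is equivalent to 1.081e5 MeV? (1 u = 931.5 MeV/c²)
m = E/c² = 116 u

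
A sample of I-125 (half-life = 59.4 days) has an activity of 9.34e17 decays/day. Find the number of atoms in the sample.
N = A/λ = 8.004e19 atoms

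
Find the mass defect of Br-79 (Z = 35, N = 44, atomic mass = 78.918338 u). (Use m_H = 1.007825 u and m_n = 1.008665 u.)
Δm = Z·m_H + N·m_n − M = 0.7368 u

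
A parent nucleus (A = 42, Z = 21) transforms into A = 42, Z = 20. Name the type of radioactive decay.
ΔA = 0, ΔZ = -1 ⇒ beta-plus decay (β⁺) or electron capture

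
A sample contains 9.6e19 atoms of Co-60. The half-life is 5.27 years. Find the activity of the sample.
A = λN = 1.263e19 decays/year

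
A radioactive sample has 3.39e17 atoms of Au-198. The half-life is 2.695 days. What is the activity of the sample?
A = λN = 8.719e16 decays/day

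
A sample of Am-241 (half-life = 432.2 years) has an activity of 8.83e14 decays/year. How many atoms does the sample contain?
N = A/λ = 5.506e17 atoms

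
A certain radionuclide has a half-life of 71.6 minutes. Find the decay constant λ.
λ = ln(2)/t½ = 0.009681 minute⁻¹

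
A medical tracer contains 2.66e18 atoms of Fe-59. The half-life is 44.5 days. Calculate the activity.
A = λN = 4.143e16 decays/day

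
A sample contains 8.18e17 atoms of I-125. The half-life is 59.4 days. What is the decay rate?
A = λN = 9.545e15 decays/day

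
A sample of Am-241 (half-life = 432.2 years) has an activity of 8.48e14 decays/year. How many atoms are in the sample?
N = A/λ = 5.288e17 atoms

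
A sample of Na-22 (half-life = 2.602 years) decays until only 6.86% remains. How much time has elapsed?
t = t½ × log₂(N₀/N) = 10.06 years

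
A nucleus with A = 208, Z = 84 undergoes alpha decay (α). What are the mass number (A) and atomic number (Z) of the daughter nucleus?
Daughter: A = 204, Z = 82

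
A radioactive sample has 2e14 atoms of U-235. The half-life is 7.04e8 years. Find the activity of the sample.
A = λN = 1.969e5 decays/year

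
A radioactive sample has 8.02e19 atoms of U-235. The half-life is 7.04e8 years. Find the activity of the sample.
A = λN = 7.896e10 decays/year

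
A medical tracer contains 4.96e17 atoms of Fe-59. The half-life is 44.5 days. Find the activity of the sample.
A = λN = 7.726e15 decays/day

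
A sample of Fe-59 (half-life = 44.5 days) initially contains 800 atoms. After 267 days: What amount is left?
N = N₀(1/2)^(t/t½) = 12.5 atoms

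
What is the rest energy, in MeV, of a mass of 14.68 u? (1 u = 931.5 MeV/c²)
E = mc² = 13670 MeV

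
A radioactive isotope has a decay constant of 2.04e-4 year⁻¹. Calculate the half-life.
t½ = ln(2)/λ = 3398 years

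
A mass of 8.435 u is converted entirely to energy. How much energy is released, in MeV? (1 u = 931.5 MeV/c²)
E = mc² = 7857 MeV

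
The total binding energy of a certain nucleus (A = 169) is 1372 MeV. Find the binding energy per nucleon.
B.E./A = 1372/169 = 8.118 MeV/nucleon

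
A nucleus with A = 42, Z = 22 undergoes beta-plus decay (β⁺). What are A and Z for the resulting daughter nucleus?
Daughter: A = 42, Z = 21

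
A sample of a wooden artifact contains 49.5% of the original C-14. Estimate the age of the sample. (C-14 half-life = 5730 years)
Age = t½ × log₂(1/ratio) = 5813 years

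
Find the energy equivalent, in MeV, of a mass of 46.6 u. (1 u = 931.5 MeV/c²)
E = mc² = 43410 MeV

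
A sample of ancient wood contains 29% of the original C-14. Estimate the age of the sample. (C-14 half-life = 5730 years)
Age = t½ × log₂(1/ratio) = 10230 years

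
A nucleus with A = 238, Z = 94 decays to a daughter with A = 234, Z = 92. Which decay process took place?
ΔA = -4, ΔZ = -2 ⇒ alpha decay (α)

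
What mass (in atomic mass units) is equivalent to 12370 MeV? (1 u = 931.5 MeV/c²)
m = E/c² = 13.28 u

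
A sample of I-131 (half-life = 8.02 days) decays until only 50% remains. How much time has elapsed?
t = t½ × log₂(N₀/N) = 8.02 days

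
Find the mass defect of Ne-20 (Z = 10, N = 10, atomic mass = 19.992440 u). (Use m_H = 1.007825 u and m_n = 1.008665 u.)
Δm = Z·m_H + N·m_n − M = 0.1725 u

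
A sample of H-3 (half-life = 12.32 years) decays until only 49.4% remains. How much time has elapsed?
t = t½ × log₂(N₀/N) = 12.53 years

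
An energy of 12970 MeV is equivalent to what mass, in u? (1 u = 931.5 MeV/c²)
m = E/c² = 13.92 u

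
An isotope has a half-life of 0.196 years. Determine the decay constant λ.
λ = ln(2)/t½ = 3.536 year⁻¹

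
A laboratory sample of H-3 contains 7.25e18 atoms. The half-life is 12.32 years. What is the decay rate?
A = λN = 4.079e17 decays/year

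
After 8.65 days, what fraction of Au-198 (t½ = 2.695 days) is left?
N/N₀ = (1/2)^(t/t½) = 0.1081 = 10.8%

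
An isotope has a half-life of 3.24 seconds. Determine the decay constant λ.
λ = ln(2)/t½ = 0.2139 second⁻¹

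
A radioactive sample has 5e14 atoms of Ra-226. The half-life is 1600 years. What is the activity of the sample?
A = λN = 2.166e11 decays/year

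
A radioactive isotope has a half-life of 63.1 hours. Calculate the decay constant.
λ = ln(2)/t½ = 0.01098 hour⁻¹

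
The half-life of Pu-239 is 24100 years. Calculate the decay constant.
λ = ln(2)/t½ = 2.876e-5 year⁻¹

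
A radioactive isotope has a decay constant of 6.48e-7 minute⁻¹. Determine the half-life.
t½ = ln(2)/λ = 1.07e6 minutes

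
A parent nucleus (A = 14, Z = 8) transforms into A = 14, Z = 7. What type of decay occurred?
ΔA = 0, ΔZ = -1 ⇒ beta-plus decay (β⁺) or electron capture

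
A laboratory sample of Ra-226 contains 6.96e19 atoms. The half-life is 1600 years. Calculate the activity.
A = λN = 3.015e16 decays/year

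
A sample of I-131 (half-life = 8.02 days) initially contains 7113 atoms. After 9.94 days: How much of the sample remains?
N = N₀(1/2)^(t/t½) = 3013 atoms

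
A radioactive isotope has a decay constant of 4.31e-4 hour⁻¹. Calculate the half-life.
t½ = ln(2)/λ = 1608 hours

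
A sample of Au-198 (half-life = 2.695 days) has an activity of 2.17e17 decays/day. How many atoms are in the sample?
N = A/λ = 8.437e17 atoms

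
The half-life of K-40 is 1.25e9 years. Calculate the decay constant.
λ = ln(2)/t½ = 5.545e-10 year⁻¹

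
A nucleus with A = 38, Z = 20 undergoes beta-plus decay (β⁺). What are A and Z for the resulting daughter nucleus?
Daughter: A = 38, Z = 19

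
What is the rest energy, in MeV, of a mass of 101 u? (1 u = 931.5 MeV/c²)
E = mc² = 94080 MeV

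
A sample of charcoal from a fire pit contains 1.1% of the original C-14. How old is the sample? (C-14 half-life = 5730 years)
Age = t½ × log₂(1/ratio) = 37280 years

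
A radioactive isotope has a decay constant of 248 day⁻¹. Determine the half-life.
t½ = ln(2)/λ = 0.002795 days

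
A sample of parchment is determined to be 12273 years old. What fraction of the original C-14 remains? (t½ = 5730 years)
N/N₀ = (1/2)^(t/t½) = 0.2266 = 22.7%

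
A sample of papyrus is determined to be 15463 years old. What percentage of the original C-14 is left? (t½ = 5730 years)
N/N₀ = (1/2)^(t/t½) = 0.154 = 15.4%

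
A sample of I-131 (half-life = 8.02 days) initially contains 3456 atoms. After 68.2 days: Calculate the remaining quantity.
N = N₀(1/2)^(t/t½) = 9.521 atoms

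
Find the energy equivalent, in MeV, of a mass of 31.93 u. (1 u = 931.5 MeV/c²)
E = mc² = 29740 MeV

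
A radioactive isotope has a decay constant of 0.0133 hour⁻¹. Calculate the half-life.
t½ = ln(2)/λ = 52.12 hours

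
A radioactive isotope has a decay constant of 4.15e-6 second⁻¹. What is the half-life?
t½ = ln(2)/λ = 1.67e5 seconds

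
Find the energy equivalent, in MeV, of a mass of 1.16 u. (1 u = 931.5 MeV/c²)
E = mc² = 1081 MeV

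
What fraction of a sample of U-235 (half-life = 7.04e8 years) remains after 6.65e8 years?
N/N₀ = (1/2)^(t/t½) = 0.5196 = 52%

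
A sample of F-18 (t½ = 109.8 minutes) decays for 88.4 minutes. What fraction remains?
N/N₀ = (1/2)^(t/t½) = 0.5723 = 57.2%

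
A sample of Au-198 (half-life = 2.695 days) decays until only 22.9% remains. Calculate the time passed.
t = t½ × log₂(N₀/N) = 5.731 days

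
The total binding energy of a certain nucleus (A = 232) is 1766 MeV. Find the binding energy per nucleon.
B.E./A = 1766/232 = 7.612 MeV/nucleon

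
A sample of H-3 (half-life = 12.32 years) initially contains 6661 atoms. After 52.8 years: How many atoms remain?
N = N₀(1/2)^(t/t½) = 341.5 atoms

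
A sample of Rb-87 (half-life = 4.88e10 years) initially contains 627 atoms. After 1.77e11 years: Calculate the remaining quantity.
N = N₀(1/2)^(t/t½) = 50.75 atoms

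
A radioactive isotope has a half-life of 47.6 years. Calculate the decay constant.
λ = ln(2)/t½ = 0.01456 year⁻¹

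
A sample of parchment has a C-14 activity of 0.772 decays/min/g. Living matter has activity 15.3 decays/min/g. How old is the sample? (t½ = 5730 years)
Age = t½ × log₂(A₀/A) = 24690 years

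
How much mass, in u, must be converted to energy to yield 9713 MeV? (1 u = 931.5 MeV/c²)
m = E/c² = 10.43 u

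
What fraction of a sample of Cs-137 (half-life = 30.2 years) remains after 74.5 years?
N/N₀ = (1/2)^(t/t½) = 0.1809 = 18.1%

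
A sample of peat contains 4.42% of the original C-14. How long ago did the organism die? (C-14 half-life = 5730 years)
Age = t½ × log₂(1/ratio) = 25780 years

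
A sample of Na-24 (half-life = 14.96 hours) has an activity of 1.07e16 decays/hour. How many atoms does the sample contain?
N = A/λ = 2.309e17 atoms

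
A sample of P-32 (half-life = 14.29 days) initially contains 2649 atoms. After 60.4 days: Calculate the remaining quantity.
N = N₀(1/2)^(t/t½) = 141.5 atoms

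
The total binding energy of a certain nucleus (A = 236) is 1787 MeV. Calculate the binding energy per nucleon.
B.E./A = 1787/236 = 7.572 MeV/nucleon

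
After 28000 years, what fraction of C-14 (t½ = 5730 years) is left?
N/N₀ = (1/2)^(t/t½) = 0.03381 = 3.38%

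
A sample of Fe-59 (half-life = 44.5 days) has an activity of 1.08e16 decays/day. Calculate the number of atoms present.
N = A/λ = 6.934e17 atoms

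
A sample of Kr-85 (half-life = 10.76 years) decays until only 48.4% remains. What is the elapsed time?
t = t½ × log₂(N₀/N) = 11.26 years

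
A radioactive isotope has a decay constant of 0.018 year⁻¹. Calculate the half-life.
t½ = ln(2)/λ = 38.51 years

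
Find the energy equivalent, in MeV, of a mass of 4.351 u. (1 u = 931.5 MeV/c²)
E = mc² = 4053 MeV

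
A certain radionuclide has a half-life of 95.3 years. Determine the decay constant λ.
λ = ln(2)/t½ = 0.007273 year⁻¹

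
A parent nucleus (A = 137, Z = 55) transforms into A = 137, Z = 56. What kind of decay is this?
ΔA = 0, ΔZ = +1 ⇒ beta-minus decay (β⁻)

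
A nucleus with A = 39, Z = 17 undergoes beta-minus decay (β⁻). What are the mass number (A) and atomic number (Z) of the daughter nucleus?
Daughter: A = 39, Z = 18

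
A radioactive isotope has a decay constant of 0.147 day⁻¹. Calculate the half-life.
t½ = ln(2)/λ = 4.715 days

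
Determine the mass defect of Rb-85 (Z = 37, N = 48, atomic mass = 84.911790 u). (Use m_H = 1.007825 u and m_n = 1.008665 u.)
Δm = Z·m_H + N·m_n − M = 0.7937 u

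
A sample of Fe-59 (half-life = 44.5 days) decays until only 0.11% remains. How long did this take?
t = t½ × log₂(N₀/N) = 437.4 days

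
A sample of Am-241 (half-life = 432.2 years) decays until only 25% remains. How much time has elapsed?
t = t½ × log₂(N₀/N) = 864.4 years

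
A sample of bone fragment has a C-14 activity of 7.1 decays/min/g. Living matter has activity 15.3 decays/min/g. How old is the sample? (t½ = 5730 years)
Age = t½ × log₂(A₀/A) = 6347 years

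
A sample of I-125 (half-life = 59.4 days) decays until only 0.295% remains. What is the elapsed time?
t = t½ × log₂(N₀/N) = 499.3 days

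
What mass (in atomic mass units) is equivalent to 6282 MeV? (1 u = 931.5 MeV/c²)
m = E/c² = 6.744 u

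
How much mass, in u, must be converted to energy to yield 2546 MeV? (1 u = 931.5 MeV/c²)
m = E/c² = 2.733 u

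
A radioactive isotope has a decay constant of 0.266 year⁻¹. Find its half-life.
t½ = ln(2)/λ = 2.606 years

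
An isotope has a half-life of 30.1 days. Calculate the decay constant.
λ = ln(2)/t½ = 0.02303 day⁻¹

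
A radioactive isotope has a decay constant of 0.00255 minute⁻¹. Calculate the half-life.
t½ = ln(2)/λ = 271.8 minutes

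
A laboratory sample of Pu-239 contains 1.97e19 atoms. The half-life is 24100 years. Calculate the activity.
A = λN = 5.666e14 decays/year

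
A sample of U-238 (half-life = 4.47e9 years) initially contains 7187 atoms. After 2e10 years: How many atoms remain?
N = N₀(1/2)^(t/t½) = 323.3 atoms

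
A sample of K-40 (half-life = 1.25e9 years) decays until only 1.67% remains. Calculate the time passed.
t = t½ × log₂(N₀/N) = 7.38e9 years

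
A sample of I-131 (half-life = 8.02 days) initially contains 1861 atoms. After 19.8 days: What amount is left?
N = N₀(1/2)^(t/t½) = 336.2 atoms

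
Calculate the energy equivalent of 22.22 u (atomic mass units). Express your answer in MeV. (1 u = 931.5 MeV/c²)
E = mc² = 20700 MeV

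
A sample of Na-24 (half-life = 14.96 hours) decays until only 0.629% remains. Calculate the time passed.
t = t½ × log₂(N₀/N) = 109.4 hours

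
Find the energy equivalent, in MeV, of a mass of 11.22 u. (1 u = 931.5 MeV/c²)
E = mc² = 10450 MeV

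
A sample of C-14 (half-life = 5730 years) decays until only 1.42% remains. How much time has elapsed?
t = t½ × log₂(N₀/N) = 35170 years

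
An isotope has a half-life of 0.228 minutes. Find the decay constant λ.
λ = ln(2)/t½ = 3.04 minute⁻¹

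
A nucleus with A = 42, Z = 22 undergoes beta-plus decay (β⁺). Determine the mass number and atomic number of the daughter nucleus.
Daughter: A = 42, Z = 21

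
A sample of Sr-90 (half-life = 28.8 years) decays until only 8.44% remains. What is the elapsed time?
t = t½ × log₂(N₀/N) = 102.7 years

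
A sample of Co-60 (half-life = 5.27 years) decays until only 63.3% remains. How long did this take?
t = t½ × log₂(N₀/N) = 3.477 years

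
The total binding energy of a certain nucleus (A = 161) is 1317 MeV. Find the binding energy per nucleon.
B.E./A = 1317/161 = 8.18 MeV/nucleon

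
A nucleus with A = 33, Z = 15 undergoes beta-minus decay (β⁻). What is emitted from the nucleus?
β⁻: electron (e⁻) + antineutrino (ν̄ₑ)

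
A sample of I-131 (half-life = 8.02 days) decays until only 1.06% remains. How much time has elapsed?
t = t½ × log₂(N₀/N) = 52.61 days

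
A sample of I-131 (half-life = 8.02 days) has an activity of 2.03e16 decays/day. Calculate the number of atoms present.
N = A/λ = 2.349e17 atoms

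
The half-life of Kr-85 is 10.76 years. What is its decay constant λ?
λ = ln(2)/t½ = 0.06442 year⁻¹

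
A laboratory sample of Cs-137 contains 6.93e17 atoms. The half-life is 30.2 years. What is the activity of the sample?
A = λN = 1.591e16 decays/year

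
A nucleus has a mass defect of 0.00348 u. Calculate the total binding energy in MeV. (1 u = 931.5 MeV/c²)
B.E. = Δm × 931.5 = 3.242 MeV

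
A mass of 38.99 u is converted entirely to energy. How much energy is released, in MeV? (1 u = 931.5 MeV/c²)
E = mc² = 36320 MeV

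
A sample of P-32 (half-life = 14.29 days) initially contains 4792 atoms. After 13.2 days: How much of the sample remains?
N = N₀(1/2)^(t/t½) = 2526 atoms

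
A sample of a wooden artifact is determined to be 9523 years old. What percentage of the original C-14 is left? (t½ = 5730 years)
N/N₀ = (1/2)^(t/t½) = 0.316 = 31.6%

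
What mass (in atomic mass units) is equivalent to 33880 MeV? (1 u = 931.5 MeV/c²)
m = E/c² = 36.37 u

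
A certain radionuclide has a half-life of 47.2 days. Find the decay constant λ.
λ = ln(2)/t½ = 0.01469 day⁻¹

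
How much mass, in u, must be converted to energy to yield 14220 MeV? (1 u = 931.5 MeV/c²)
m = E/c² = 15.27 u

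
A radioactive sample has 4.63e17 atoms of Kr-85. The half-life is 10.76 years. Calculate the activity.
A = λN = 2.983e16 decays/year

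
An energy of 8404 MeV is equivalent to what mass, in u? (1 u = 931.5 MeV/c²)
m = E/c² = 9.022 u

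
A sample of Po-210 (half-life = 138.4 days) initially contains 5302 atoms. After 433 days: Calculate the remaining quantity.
N = N₀(1/2)^(t/t½) = 606.2 atoms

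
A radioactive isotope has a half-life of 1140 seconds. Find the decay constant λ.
λ = ln(2)/t½ = 6.08e-4 second⁻¹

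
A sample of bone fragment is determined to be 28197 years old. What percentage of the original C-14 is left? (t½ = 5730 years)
N/N₀ = (1/2)^(t/t½) = 0.03301 = 3.3%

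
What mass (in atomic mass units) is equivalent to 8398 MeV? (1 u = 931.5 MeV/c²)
m = E/c² = 9.016 u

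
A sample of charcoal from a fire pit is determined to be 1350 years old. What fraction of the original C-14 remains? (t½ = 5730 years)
N/N₀ = (1/2)^(t/t½) = 0.8493 = 84.9%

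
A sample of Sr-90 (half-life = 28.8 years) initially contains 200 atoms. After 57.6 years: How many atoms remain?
N = N₀(1/2)^(t/t½) = 50 atoms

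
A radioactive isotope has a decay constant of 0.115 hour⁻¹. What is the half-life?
t½ = ln(2)/λ = 6.027 hours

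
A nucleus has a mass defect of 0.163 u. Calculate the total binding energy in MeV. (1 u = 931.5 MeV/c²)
B.E. = Δm × 931.5 = 151.8 MeV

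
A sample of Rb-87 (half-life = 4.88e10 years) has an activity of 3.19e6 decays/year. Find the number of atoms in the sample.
N = A/λ = 2.246e17 atoms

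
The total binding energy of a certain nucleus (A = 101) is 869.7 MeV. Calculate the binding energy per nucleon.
B.E./A = 869.7/101 = 8.611 MeV/nucleon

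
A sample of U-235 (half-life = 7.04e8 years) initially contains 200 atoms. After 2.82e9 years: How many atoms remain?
N = N₀(1/2)^(t/t½) = 12.45 atoms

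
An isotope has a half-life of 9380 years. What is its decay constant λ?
λ = ln(2)/t½ = 7.39e-5 year⁻¹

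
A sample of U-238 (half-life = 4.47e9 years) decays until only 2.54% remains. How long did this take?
t = t½ × log₂(N₀/N) = 2.369e10 years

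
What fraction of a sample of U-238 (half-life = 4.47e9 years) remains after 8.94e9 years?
N/N₀ = (1/2)^(t/t½) = 0.25 = 25%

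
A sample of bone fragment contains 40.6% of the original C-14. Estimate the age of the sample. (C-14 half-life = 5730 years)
Age = t½ × log₂(1/ratio) = 7452 years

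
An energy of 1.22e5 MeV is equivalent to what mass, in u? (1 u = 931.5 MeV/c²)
m = E/c² = 131 u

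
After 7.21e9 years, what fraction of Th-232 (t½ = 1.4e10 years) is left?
N/N₀ = (1/2)^(t/t½) = 0.6998 = 70%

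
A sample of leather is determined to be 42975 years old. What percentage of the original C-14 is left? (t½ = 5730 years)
N/N₀ = (1/2)^(t/t½) = 0.005524 = 0.552%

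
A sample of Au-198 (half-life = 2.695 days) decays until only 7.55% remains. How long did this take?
t = t½ × log₂(N₀/N) = 10.05 days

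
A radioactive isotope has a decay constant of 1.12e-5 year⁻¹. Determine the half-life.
t½ = ln(2)/λ = 61890 years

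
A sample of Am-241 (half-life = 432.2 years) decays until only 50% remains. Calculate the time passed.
t = t½ × log₂(N₀/N) = 432.2 years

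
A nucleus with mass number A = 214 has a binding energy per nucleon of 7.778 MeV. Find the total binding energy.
B.E. = 7.778 × 214 = 1664 MeV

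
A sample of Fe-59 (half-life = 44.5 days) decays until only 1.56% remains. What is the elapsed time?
t = t½ × log₂(N₀/N) = 267.1 days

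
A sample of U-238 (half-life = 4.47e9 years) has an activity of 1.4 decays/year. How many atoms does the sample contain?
N = A/λ = 9.028e9 atoms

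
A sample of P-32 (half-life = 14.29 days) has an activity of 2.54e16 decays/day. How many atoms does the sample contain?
N = A/λ = 5.236e17 atoms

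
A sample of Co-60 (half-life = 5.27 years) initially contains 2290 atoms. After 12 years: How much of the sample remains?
N = N₀(1/2)^(t/t½) = 472.5 atoms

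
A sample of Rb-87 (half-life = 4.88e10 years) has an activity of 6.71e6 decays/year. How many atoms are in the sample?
N = A/λ = 4.724e17 atoms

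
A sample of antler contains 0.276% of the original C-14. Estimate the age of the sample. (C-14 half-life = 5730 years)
Age = t½ × log₂(1/ratio) = 48710 years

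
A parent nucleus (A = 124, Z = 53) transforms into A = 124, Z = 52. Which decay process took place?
ΔA = 0, ΔZ = -1 ⇒ beta-plus decay (β⁺) or electron capture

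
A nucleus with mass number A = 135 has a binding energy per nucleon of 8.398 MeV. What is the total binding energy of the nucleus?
B.E. = 8.398 × 135 = 1134 MeV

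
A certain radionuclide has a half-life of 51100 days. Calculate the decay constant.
λ = ln(2)/t½ = 1.356e-5 day⁻¹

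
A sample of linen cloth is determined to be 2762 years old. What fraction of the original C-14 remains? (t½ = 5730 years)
N/N₀ = (1/2)^(t/t½) = 0.716 = 71.6%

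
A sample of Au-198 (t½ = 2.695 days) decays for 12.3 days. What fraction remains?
N/N₀ = (1/2)^(t/t½) = 0.04228 = 4.23%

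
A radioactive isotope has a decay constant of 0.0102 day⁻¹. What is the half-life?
t½ = ln(2)/λ = 67.96 days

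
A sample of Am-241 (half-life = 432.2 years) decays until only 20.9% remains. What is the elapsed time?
t = t½ × log₂(N₀/N) = 976.1 years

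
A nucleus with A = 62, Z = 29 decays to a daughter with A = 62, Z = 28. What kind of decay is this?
ΔA = 0, ΔZ = -1 ⇒ beta-plus decay (β⁺) or electron capture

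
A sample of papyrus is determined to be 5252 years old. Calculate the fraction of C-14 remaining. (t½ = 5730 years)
N/N₀ = (1/2)^(t/t½) = 0.5298 = 53%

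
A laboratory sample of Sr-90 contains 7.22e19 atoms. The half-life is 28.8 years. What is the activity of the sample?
A = λN = 1.738e18 decays/year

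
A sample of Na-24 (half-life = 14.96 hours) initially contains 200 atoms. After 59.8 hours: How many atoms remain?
N = N₀(1/2)^(t/t½) = 12.52 atoms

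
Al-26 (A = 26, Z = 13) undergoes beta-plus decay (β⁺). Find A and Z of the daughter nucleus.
Daughter: A = 26, Z = 12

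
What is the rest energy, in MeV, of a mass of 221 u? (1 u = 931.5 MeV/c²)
E = mc² = 2.059e5 MeV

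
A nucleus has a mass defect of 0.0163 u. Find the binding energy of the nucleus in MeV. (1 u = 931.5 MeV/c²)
B.E. = Δm × 931.5 = 15.18 MeV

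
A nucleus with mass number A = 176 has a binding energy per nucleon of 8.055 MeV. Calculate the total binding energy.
B.E. = 8.055 × 176 = 1418 MeV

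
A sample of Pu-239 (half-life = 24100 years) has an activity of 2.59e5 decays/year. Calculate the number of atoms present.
N = A/λ = 9.005e9 atoms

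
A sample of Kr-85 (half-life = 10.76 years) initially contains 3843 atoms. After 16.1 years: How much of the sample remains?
N = N₀(1/2)^(t/t½) = 1362 atoms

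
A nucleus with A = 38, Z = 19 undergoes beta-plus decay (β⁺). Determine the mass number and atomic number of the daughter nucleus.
Daughter: A = 38, Z = 18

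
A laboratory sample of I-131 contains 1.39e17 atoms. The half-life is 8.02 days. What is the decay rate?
A = λN = 1.201e16 decays/day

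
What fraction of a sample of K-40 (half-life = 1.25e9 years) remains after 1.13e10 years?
N/N₀ = (1/2)^(t/t½) = 0.0019 = 0.19%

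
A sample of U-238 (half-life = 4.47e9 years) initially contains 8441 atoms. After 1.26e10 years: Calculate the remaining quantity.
N = N₀(1/2)^(t/t½) = 1196 atoms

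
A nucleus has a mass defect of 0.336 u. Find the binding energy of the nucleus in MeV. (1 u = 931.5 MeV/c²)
B.E. = Δm × 931.5 = 313 MeV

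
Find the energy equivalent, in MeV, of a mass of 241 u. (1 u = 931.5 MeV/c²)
E = mc² = 2.245e5 MeV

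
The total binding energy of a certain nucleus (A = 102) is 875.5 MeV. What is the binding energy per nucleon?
B.E./A = 875.5/102 = 8.583 MeV/nucleon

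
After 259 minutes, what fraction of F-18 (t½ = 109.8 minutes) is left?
N/N₀ = (1/2)^(t/t½) = 0.1949 = 19.5%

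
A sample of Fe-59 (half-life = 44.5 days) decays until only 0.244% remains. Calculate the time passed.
t = t½ × log₂(N₀/N) = 386.2 days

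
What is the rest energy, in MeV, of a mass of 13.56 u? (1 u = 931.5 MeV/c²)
E = mc² = 12630 MeV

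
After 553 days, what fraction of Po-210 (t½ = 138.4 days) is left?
N/N₀ = (1/2)^(t/t½) = 0.06269 = 6.27%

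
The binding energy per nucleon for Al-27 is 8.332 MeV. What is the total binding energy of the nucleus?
B.E. = 8.332 × 27 = 225 MeV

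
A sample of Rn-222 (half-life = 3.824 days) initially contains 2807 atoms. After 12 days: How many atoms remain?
N = N₀(1/2)^(t/t½) = 318.9 atoms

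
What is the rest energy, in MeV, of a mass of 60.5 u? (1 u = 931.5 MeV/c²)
E = mc² = 56360 MeV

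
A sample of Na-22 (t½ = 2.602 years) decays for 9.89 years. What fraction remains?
N/N₀ = (1/2)^(t/t½) = 0.07175 = 7.17%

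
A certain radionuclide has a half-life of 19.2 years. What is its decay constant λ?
λ = ln(2)/t½ = 0.0361 year⁻¹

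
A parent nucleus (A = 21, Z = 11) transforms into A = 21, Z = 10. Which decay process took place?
ΔA = 0, ΔZ = -1 ⇒ beta-plus decay (β⁺) or electron capture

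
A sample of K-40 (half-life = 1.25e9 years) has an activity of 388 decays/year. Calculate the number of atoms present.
N = A/λ = 6.997e11 atoms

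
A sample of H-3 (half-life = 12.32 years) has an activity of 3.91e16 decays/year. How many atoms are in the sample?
N = A/λ = 6.95e17 atoms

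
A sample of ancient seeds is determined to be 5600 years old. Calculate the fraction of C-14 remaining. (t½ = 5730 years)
N/N₀ = (1/2)^(t/t½) = 0.5079 = 50.8%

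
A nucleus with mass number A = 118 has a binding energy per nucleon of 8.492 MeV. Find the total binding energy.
B.E. = 8.492 × 118 = 1002 MeV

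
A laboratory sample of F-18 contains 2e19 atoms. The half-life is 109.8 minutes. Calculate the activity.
A = λN = 1.263e17 decays/minute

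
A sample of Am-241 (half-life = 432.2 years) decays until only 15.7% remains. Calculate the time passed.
t = t½ × log₂(N₀/N) = 1154 years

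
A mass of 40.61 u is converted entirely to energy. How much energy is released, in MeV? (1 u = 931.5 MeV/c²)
E = mc² = 37830 MeV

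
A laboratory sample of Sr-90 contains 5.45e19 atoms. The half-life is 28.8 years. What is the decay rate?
A = λN = 1.312e18 decays/year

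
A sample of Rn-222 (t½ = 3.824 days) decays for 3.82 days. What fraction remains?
N/N₀ = (1/2)^(t/t½) = 0.5004 = 50%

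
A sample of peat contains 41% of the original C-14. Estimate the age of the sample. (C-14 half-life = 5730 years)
Age = t½ × log₂(1/ratio) = 7371 years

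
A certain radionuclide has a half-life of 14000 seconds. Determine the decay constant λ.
λ = ln(2)/t½ = 4.951e-5 second⁻¹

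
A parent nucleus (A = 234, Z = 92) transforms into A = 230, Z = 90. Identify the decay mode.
ΔA = -4, ΔZ = -2 ⇒ alpha decay (α)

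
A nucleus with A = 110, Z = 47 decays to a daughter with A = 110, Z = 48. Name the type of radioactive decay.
ΔA = 0, ΔZ = +1 ⇒ beta-minus decay (β⁻)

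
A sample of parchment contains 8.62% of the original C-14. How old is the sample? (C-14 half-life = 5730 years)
Age = t½ × log₂(1/ratio) = 20260 years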